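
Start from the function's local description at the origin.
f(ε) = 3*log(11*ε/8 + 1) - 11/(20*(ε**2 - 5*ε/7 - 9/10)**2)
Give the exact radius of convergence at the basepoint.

Denominator factor (ε**2 - 5*ε/7 - 9/10)^2: discriminant 1007/245, real irrational roots 5/14 + (1/70)*sqrt(5035) and 5/14 - (1/70)*sqrt(5035); poles of order 2, moduli 5/14 + (1/70)*sqrt(5035) and -5/14 + (1/70)*sqrt(5035).
Branch term (3)*log(1 - ε/(-8/11)): its argument vanishes at ε = -8/11, a logarithmic branch point, modulus 8/11.
The radius of convergence is the smallest modulus among the singular points: -5/14 + (1/70)*sqrt(5035).

The radius of convergence is -5/14 + (1/70)*sqrt(5035).


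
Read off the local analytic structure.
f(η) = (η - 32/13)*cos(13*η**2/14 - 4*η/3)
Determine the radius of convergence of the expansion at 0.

The radius of convergence is infinite.

The factor cos(13*η**2/14 - 4*η/3) is entire and contributes no finite singular point.
The polynomial part has no poles.
No finite singular points: the Taylor series at 0 converges everywhere.


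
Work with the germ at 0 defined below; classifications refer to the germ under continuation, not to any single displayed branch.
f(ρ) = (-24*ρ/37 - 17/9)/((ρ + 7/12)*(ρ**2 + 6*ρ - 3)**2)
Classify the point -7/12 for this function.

The point is a pole of order 1.

The denominator factor ρ + 7/12 vanishes at -7/12 and appears to the power 1; the numerator there equals -503/333, nonzero, and no other factor vanishes.
Hence a pole whose order is the multiplicity, 1.


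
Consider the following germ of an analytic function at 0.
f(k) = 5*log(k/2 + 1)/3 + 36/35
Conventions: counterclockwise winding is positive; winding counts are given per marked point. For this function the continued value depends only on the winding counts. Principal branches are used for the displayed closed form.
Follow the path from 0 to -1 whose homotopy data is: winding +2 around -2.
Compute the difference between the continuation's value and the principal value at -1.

Continued minus principal equals (20/3)*pi*i.

The rational part is single-valued and drops out of the difference; each branch term changes only by its own monodromy.
(5/3)*log(1 - k/(-2)): each positive loop around -2 adds 2*pi*i to the log, so winding +2 contributes (5/3)*(2)*2*pi*i = (20/3)*pi*i.
Summing the contributions at k = -1 gives (20/3)*pi*i.


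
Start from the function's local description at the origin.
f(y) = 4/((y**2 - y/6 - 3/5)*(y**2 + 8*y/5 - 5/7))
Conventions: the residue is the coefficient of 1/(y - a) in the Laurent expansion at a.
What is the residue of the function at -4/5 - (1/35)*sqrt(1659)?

The residue is -779100/417463 + (1122800/32979577)*sqrt(1659).

The factor y**2 + 8*y/5 - 5/7 splits as (y - a)(y - a') with a = -4/5 - (1/35)*sqrt(1659), a' = -4/5 + (1/35)*sqrt(1659). At the order-1 pole a set g(y) = (y - a)*f(y) = [4/(y**2 - y/6 - 3/5)] / (y - a').
Simple pole: residue = g(a) at a = -4/5 - (1/35)*sqrt(1659), which is -779100/417463 + (1122800/32979577)*sqrt(1659).


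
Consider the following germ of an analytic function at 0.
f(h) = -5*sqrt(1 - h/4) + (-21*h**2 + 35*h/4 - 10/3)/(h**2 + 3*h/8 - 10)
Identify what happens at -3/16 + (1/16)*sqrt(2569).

The denominator factor h**2 + 3*h/8 - 10 vanishes at -3/16 + (1/16)*sqrt(2569) and appears to the power 1; the numerator there equals -83117/384 + (133/128)*sqrt(2569), nonzero, and no other factor vanishes.
The branch terms are analytic at this point.
Hence a pole whose order is the multiplicity, 1.

The point is a pole of order 1.


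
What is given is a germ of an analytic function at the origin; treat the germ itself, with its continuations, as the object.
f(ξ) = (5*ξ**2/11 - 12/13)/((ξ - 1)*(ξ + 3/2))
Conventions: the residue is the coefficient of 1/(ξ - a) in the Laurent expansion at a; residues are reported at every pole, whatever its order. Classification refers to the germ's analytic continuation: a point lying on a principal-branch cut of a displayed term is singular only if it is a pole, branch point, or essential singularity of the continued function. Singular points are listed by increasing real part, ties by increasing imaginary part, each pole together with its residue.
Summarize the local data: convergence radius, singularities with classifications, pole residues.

Denominator factor (ξ + 3/2): pole of order 1 at -3/2, modulus 3/2.
Denominator factor (ξ - 1): pole of order 1 at 1, modulus 1.
The radius of convergence is the smallest modulus among the singular points: 1.
At the order-1 pole -3/2 set g(ξ) = (ξ - (-3/2))*f(ξ) = (5*ξ**2/11 - 12/13)/(ξ - 1).
Simple pole: residue = g(a) at a = -3/2, which is -57/1430.
At the order-1 pole 1 set g(ξ) = (ξ - (1))*f(ξ) = (5*ξ**2/11 - 12/13)/(ξ + 3/2).
Simple pole: residue = g(a) at a = 1, which is -134/715.
List the singular points by increasing real part (a conjugate pair: the negative imaginary part first).

Radius of convergence at 0: 1.
At -3/2: a pole of order 1; residue -57/1430.
At 1: a pole of order 1; residue -134/715.


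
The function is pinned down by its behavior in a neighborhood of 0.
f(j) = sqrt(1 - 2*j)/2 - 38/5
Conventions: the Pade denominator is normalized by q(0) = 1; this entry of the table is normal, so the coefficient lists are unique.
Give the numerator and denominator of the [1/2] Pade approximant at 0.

Taylor coefficients needed (expand at 0): a_0 = -71/10, a_1 = -1/2, a_2 = -1/4, a_3 = -1/4.
Write the denominator as Q(j) = 1 + q1*j + q2*j^2. Requiring Q*f - P = O(j^4) with deg P <= 1 kills the coefficients of j^2..j^3 in Q*f:
  j^2: a_2 + q1*a_1 + q2*a_0 = 0, i.e. -1/4 + (-1/2)*q1 + (-71/10)*q2 = 0.
  j^3: a_3 + q1*a_2 + q2*a_1 = 0, i.e. -1/4 + (-1/4)*q1 + (-1/2)*q2 = 0.
Solving this linear system: q1 = -66/61, q2 = 5/122.
The numerator is Q*f truncated at degree 1: P0 = a_0 = -71/10; P1 = a_1 + q1*a_0 = 4381/610.

The Pade approximant has numerator coefficients [-71/10, 4381/610]; denominator coefficients [1, -66/61, 5/122].


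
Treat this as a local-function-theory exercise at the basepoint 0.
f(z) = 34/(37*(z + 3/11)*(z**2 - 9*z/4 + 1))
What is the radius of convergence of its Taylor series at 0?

The radius of convergence is 3/11.

Denominator factor (z + 3/11): pole of order 1 at -3/11, modulus 3/11.
Denominator factor (z**2 - 9*z/4 + 1): discriminant 17/16, real irrational roots 9/8 + (1/8)*sqrt(17) and 9/8 - (1/8)*sqrt(17); poles of order 1, moduli 9/8 + (1/8)*sqrt(17) and 9/8 - (1/8)*sqrt(17).
The radius of convergence is the smallest modulus among the singular points: 3/11.


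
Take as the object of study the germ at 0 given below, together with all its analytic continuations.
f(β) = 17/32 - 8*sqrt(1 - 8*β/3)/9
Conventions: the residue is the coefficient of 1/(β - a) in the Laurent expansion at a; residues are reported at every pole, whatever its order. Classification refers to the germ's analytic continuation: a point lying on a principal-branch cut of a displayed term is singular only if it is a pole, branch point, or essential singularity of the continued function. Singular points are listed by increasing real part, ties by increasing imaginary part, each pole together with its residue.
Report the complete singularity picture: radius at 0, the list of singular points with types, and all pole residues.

Radius of convergence at 0: 3/8.
At 3/8: an algebraic (square-root) branch point.

Branch term (-8/9)*sqrt(1 - β/(3/8)): its argument vanishes at β = 3/8, a square-root branch point, modulus 3/8.
The radius of convergence is the smallest modulus among the singular points: 3/8.


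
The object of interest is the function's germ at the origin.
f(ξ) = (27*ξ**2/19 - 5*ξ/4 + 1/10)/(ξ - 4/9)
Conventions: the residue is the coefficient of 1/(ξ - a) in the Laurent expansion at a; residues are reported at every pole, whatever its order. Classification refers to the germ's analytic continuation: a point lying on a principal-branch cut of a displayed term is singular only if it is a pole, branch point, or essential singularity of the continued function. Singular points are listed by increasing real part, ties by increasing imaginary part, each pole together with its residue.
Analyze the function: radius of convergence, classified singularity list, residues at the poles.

Denominator factor (ξ - 4/9): pole of order 1 at 4/9, modulus 4/9.
The radius of convergence is the smallest modulus among the singular points: 4/9.
At the order-1 pole 4/9 set g(ξ) = (ξ - (4/9))*f(ξ) = 27*ξ**2/19 - 5*ξ/4 + 1/10.
Simple pole: residue = g(a) at a = 4/9, which is -299/1710.

Radius of convergence at 0: 4/9.
At 4/9: a pole of order 1; residue -299/1710.


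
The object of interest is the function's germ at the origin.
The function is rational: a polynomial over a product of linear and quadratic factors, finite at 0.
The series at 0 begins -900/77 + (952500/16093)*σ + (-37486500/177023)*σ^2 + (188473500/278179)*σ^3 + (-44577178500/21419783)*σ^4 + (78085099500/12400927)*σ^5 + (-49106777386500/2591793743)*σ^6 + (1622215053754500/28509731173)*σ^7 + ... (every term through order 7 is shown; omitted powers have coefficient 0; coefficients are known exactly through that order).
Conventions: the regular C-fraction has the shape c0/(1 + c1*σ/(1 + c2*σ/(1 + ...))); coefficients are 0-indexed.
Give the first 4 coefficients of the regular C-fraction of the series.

The regular C-fraction coefficients are [-900/77, 3175/627, -591638/398145, 1882147866/2066295715].

Taylor coefficients (read off): a_0 = -900/77, a_1 = 952500/16093, a_2 = -37486500/177023, a_3 = 188473500/278179.
c0 = a_0 = -900/77. Peel one level at a time: if S = 1 + c*σ/S' with S'(0) = 1, then c is the σ-coefficient of S and S' = c*σ/(S - 1).
S_1 = c0/f = 1 + (3175/627)*σ + (2958190/393129)*σ^2 + ...; c1 = 3175/627.
S_2 = c1*σ/(S_1 - 1) = 1 + (-591638/398145)*σ + (66040276/48790225)*σ^2 + ...; c2 = -591638/398145.
S_3 = c2*σ/(S_2 - 1) = 1 + (1882147866/2066295715)*σ + ...; c3 = 1882147866/2066295715.


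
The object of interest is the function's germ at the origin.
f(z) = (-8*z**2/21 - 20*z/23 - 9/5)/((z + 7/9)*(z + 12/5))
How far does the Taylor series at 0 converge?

Denominator factor (z + 12/5): pole of order 1 at -12/5, modulus 12/5.
Denominator factor (z + 7/9): pole of order 1 at -7/9, modulus 7/9.
The radius of convergence is the smallest modulus among the singular points: 7/9.

The radius of convergence is 7/9.


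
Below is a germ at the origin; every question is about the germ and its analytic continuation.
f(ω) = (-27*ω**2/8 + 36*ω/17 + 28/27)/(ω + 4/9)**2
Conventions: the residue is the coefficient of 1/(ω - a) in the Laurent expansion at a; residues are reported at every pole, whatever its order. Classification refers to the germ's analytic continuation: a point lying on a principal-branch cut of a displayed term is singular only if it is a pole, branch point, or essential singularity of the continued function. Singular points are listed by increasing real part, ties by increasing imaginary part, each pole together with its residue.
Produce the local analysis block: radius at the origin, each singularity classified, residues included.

Radius of convergence at 0: 4/9.
At -4/9: a pole of order 2; residue 87/17.

Denominator factor (ω + 4/9)^2: pole of order 2 at -4/9, modulus 4/9.
The radius of convergence is the smallest modulus among the singular points: 4/9.
At the order-2 pole -4/9 set g(ω) = (ω - (-4/9))^2*f(ω) = -27*ω**2/8 + 36*ω/17 + 28/27.
Order-2 pole: residue = g'(a); g'(-4/9) = 87/17, so the residue is 87/17.


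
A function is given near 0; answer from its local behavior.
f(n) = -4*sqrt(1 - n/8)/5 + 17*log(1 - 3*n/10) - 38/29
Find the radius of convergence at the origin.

Branch term (17)*log(1 - n/(10/3)): its argument vanishes at n = 10/3, a logarithmic branch point, modulus 10/3.
Branch term (-4/5)*sqrt(1 - n/(8)): its argument vanishes at n = 8, a square-root branch point, modulus 8.
The radius of convergence is the smallest modulus among the singular points: 10/3.

The radius of convergence is 10/3.


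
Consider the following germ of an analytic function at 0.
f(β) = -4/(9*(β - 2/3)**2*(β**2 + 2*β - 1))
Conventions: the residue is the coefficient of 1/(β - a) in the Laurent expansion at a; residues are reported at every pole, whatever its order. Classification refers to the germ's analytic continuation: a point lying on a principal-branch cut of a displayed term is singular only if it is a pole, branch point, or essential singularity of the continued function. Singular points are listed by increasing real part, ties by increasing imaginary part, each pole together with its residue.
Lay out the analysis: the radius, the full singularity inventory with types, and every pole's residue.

Denominator factor (β - 2/3)^2: pole of order 2 at 2/3, modulus 2/3.
Denominator factor (β**2 + 2*β - 1): discriminant 8, real irrational roots -1 + sqrt(2) and -1 - sqrt(2); poles of order 1, moduli -1 + sqrt(2) and 1 + sqrt(2).
The radius of convergence is the smallest modulus among the singular points: -1 + sqrt(2).
The factor β**2 + 2*β - 1 splits as (β - a)(β - a') with a = -1 - sqrt(2), a' = -1 + sqrt(2). At the order-1 pole a set g(β) = (β - a)*f(β) = [-4/(9*(β - 2/3)**2)] / (β - a').
Simple pole: residue = g(a) at a = -1 - sqrt(2), which is -60/49 + (43/49)*sqrt(2).
The factor β**2 + 2*β - 1 splits as (β - a)(β - a') with a = -1 + sqrt(2), a' = -1 - sqrt(2). At the order-1 pole a set g(β) = (β - a)*f(β) = [-4/(9*(β - 2/3)**2)] / (β - a').
Simple pole: residue = g(a) at a = -1 + sqrt(2), which is -60/49 - (43/49)*sqrt(2).
At the order-2 pole 2/3 set g(β) = (β - (2/3))^2*f(β) = -4/(9*(β**2 + 2*β - 1)).
Order-2 pole: residue = g'(a); g'(2/3) = 120/49, so the residue is 120/49.
List the singular points by increasing real part (a conjugate pair: the negative imaginary part first).

Radius of convergence at 0: -1 + sqrt(2).
At -1 - sqrt(2): a pole of order 1; residue -60/49 + (43/49)*sqrt(2).
At -1 + sqrt(2): a pole of order 1; residue -60/49 - (43/49)*sqrt(2).
At 2/3: a pole of order 2; residue 120/49.


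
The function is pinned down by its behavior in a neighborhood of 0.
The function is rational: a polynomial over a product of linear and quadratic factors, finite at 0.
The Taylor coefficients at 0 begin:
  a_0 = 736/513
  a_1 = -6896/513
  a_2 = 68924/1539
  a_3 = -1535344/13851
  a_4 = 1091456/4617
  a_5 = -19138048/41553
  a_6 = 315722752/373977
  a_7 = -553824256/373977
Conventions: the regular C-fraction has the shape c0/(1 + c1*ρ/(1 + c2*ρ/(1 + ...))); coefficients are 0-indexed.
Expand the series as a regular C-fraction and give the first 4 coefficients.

The regular C-fraction coefficients are [736/513, 431/46, -718253/118956, 5266742837/11144413548].

Taylor coefficients (read off): a_0 = 736/513, a_1 = -6896/513, a_2 = 68924/1539, a_3 = -1535344/13851.
c0 = a_0 = 736/513. Peel one level at a time: if S = 1 + c*ρ/S' with S'(0) = 1, then c is the ρ-coefficient of S and S' = c*ρ/(S - 1).
S_1 = c0/f = 1 + (431/46)*ρ + (718253/12696)*ρ^2 + ...; c1 = 431/46.
S_2 = c1*ρ/(S_1 - 1) = 1 + (-718253/118956)*ρ + (228988819/80248752)*ρ^2 + ...; c2 = -718253/118956.
S_3 = c2*ρ/(S_2 - 1) = 1 + (5266742837/11144413548)*ρ + ...; c3 = 5266742837/11144413548.


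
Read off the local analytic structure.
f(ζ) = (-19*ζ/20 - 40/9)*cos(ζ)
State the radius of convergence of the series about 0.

The factor cos(ζ) is entire and contributes no finite singular point.
The polynomial part has no poles.
No finite singular points: the Taylor series at 0 converges everywhere.

The radius of convergence is infinite.


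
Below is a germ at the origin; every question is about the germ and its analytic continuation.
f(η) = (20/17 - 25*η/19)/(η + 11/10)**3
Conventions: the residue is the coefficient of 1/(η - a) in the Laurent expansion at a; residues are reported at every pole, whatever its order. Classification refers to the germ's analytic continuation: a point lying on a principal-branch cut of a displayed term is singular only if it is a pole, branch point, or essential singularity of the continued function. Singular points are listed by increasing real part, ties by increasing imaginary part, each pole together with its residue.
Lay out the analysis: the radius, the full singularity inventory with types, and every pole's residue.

Denominator factor (η + 11/10)^3: pole of order 3 at -11/10, modulus 11/10.
The radius of convergence is the smallest modulus among the singular points: 11/10.
At the order-3 pole -11/10 set g(η) = (η - (-11/10))^3*f(η) = 20/17 - 25*η/19.
Order-3 pole: residue = g''(a)/2; g''(-11/10) = 0, so the residue is 0.

Radius of convergence at 0: 11/10.
At -11/10: a pole of order 3; residue 0.


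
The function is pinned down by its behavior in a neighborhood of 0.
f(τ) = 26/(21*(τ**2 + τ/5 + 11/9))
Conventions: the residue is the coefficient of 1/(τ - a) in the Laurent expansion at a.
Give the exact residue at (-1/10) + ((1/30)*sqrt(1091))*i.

The residue is -((130/7637)*sqrt(1091))*i.

The factor τ**2 + τ/5 + 11/9 splits as (τ - a)(τ - a') with a = (-1/10) + ((1/30)*sqrt(1091))*i, a' = (-1/10) - ((1/30)*sqrt(1091))*i. At the order-1 pole a set g(τ) = (τ - a)*f(τ) = [26/21] / (τ - a').
Simple pole: residue = g(a) at a = (-1/10) + ((1/30)*sqrt(1091))*i, which is -((130/7637)*sqrt(1091))*i.


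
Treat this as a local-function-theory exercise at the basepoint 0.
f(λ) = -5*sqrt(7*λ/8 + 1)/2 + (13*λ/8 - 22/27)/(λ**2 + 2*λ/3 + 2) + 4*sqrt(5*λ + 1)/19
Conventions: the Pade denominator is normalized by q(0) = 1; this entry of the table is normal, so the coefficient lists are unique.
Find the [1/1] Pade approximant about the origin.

Taylor coefficients needed (expand at 0): a_0 = -2767/1026, a_1 = 18757/49248, a_2 = -2510627/4727808.
Write the denominator as Q(λ) = 1 + q1*λ. Requiring Q*f - P = O(λ^3) with deg P <= 1 kills the coefficients of λ^2..λ^2 in Q*f:
  λ^2: a_2 + q1*a_1 = 0, i.e. -2510627/4727808 + (18757/49248)*q1 = 0.
Solving this linear system: q1 = 2510627/1800672.
The numerator is Q*f truncated at degree 1: P0 = a_0 = -2767/1026; P1 = a_1 + q1*a_0 = -693694979/205276608.

The Pade approximant has numerator coefficients [-2767/1026, -693694979/205276608]; denominator coefficients [1, 2510627/1800672].


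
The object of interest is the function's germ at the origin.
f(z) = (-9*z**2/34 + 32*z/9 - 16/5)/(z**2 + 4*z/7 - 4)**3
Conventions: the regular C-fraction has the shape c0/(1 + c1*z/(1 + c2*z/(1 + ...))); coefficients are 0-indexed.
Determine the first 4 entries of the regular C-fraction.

The regular C-fraction coefficients are [1/20, 43/63, 28325/1473696, 9905054787/927609760].

Taylor coefficients (expand at 0): a_0 = 1/20, a_1 = -43/1260, a_2 = 38303/1599360, a_3 = -88857/3731840.
c0 = a_0 = 1/20. Peel one level at a time: if S = 1 + c*z/S' with S'(0) = 1, then c is the z-coefficient of S and S' = c*z/(S - 1).
S_1 = c0/f = 1 + (43/63)*z + (-28325/2159136)*z^2 + ...; c1 = 43/63.
S_2 = c1*z/(S_1 - 1) = 1 + (28325/1473696)*z + (-5502808215/26812097536)*z^2 + ...; c2 = 28325/1473696.
S_3 = c2*z/(S_2 - 1) = 1 + (9905054787/927609760)*z + ...; c3 = 9905054787/927609760.


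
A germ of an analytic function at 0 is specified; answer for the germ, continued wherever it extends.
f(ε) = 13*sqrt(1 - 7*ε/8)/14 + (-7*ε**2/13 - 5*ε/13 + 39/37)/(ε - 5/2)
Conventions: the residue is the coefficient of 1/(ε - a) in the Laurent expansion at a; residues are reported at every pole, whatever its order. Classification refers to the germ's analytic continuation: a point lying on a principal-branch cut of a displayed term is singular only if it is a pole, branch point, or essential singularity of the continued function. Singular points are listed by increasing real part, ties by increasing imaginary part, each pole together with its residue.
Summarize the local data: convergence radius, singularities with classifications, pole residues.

Denominator factor (ε - 5/2): pole of order 1 at 5/2, modulus 5/2.
Branch term (13/14)*sqrt(1 - ε/(8/7)): its argument vanishes at ε = 8/7, a square-root branch point, modulus 8/7.
The radius of convergence is the smallest modulus among the singular points: 8/7.
The branch term is analytic at 5/2 and contributes nothing to the residue; only the rational part matters.
At the order-1 pole 5/2 set g(ε) = (ε - (5/2))*(rational part) = -7*ε**2/13 - 5*ε/13 + 39/37.
Simple pole: residue = g(a) at a = 5/2, which is -6297/1924.
List the singular points by increasing real part (a conjugate pair: the negative imaginary part first).

Radius of convergence at 0: 8/7.
At 8/7: an algebraic (square-root) branch point.
At 5/2: a pole of order 1; residue -6297/1924.


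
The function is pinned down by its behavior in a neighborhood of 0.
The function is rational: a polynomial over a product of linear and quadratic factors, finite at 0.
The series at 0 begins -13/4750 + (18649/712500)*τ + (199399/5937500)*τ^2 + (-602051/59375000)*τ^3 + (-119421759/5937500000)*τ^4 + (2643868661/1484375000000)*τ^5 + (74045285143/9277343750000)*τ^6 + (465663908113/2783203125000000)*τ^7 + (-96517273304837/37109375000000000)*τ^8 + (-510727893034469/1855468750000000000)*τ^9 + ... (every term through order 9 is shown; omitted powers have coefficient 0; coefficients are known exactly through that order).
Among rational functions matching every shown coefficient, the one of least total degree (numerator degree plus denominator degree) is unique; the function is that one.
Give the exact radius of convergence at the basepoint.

The radius of convergence is sqrt(5).

No rational of total degree below 8 reproduces all 10 coefficients; solving the [2/6] Pade equations on them gives f(τ) = (17*τ**2/5 + 10*τ/3 - 13/38)/(τ**2 - 3*τ/10 + 5)**3, whose expansion matches every shown term.
Denominator factor (τ**2 - 3*τ/10 + 5)^3: discriminant -1991/100, complex-conjugate roots (3/20) + ((1/20)*sqrt(1991))*i and (3/20) - ((1/20)*sqrt(1991))*i; poles of order 3, moduli sqrt(5) and sqrt(5).
The radius of convergence is the smallest modulus among the singular points: sqrt(5).


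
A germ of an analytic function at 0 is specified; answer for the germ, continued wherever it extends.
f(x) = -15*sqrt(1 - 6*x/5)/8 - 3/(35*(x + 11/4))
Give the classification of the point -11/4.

The denominator factor x + 11/4 vanishes at -11/4 and appears to the power 1; the numerator there equals -3/35, nonzero, and no other factor vanishes.
The branch terms are analytic at this point.
Hence a pole whose order is the multiplicity, 1.

The point is a pole of order 1.


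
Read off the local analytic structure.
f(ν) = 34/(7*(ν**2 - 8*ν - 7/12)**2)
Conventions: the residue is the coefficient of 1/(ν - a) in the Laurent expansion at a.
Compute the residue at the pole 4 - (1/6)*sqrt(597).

The residue is (204/277207)*sqrt(597).

The factor ν**2 - 8*ν - 7/12 splits as (ν - a)(ν - a') with a = 4 - (1/6)*sqrt(597), a' = 4 + (1/6)*sqrt(597). At the order-2 pole a set g(ν) = (ν - a)^2*f(ν) = [34/7] / (ν - a')^2.
Order-2 pole: residue = g'(a); g'(4 - (1/6)*sqrt(597)) = (204/277207)*sqrt(597), so the residue is (204/277207)*sqrt(597).


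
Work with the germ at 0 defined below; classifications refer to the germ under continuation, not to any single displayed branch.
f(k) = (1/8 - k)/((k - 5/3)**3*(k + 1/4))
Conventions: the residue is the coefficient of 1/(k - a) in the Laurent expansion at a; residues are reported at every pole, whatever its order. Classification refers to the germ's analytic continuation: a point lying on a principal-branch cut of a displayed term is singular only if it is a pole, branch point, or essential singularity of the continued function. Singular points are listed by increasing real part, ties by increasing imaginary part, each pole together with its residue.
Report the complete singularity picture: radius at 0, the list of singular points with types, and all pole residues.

Radius of convergence at 0: 1/4.
At -1/4: a pole of order 1; residue -648/12167.
At 5/3: a pole of order 3; residue 648/12167.

Denominator factor (k - 5/3)^3: pole of order 3 at 5/3, modulus 5/3.
Denominator factor (k + 1/4): pole of order 1 at -1/4, modulus 1/4.
The radius of convergence is the smallest modulus among the singular points: 1/4.
At the order-1 pole -1/4 set g(k) = (k - (-1/4))*f(k) = (1/8 - k)/(k - 5/3)**3.
Simple pole: residue = g(a) at a = -1/4, which is -648/12167.
At the order-3 pole 5/3 set g(k) = (k - (5/3))^3*f(k) = (1/8 - k)/(k + 1/4).
Order-3 pole: residue = g''(a)/2; g''(5/3) = 1296/12167, so the residue is 648/12167.
List the singular points by increasing real part (a conjugate pair: the negative imaginary part first).


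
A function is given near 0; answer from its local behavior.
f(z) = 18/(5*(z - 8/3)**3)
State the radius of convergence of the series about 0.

Denominator factor (z - 8/3)^3: pole of order 3 at 8/3, modulus 8/3.
The radius of convergence is the smallest modulus among the singular points: 8/3.

The radius of convergence is 8/3.


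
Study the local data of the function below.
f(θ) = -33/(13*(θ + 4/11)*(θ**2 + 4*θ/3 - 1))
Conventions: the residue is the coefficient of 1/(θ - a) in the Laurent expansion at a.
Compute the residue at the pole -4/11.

At the order-1 pole -4/11 set g(θ) = (θ - (-4/11))*f(θ) = -33/(13*(θ**2 + 4*θ/3 - 1)).
Simple pole: residue = g(a) at a = -4/11, which is 11979/6383.

The residue is 11979/6383.


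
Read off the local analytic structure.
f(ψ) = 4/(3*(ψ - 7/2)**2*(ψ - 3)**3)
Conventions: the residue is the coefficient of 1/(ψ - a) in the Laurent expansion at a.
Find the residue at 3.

The residue is 64.

At the order-3 pole 3 set g(ψ) = (ψ - (3))^3*f(ψ) = 4/(3*(ψ - 7/2)**2).
Order-3 pole: residue = g''(a)/2; g''(3) = 128, so the residue is 64.


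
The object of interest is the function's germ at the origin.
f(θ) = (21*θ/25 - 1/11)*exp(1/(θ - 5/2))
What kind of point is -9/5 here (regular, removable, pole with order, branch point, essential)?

There is no denominator, hence no pole anywhere.
The essential point of exp(1/(θ - (5/2))) is 5/2, not -9/5.
So the germ continues analytically to -9/5.

The point is a regular point.


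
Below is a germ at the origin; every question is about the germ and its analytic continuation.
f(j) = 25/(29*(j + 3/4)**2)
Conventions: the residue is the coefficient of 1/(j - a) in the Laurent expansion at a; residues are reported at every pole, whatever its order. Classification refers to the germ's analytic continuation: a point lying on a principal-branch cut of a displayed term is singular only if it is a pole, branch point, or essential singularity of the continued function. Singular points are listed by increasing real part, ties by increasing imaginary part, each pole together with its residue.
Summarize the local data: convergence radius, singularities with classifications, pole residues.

Radius of convergence at 0: 3/4.
At -3/4: a pole of order 2; residue 0.

Denominator factor (j + 3/4)^2: pole of order 2 at -3/4, modulus 3/4.
The radius of convergence is the smallest modulus among the singular points: 3/4.
At the order-2 pole -3/4 set g(j) = (j - (-3/4))^2*f(j) = 25/29.
Order-2 pole: residue = g'(a); g'(-3/4) = 0, so the residue is 0.


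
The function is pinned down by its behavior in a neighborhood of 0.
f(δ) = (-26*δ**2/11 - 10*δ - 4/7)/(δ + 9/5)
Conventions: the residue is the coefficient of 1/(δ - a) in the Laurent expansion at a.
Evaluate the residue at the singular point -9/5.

At the order-1 pole -9/5 set g(δ) = (δ - (-9/5))*f(δ) = -26*δ**2/11 - 10*δ - 4/7.
Simple pole: residue = g(a) at a = -9/5, which is 18808/1925.

The residue is 18808/1925.


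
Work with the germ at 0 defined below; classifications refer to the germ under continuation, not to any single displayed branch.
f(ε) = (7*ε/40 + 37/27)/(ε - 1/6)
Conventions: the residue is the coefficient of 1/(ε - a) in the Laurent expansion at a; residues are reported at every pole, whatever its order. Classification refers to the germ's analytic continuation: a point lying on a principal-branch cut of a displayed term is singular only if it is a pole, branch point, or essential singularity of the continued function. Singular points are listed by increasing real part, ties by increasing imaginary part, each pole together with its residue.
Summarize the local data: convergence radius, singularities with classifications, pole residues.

Radius of convergence at 0: 1/6.
At 1/6: a pole of order 1; residue 3023/2160.

Denominator factor (ε - 1/6): pole of order 1 at 1/6, modulus 1/6.
The radius of convergence is the smallest modulus among the singular points: 1/6.
At the order-1 pole 1/6 set g(ε) = (ε - (1/6))*f(ε) = 7*ε/40 + 37/27.
Simple pole: residue = g(a) at a = 1/6, which is 3023/2160.


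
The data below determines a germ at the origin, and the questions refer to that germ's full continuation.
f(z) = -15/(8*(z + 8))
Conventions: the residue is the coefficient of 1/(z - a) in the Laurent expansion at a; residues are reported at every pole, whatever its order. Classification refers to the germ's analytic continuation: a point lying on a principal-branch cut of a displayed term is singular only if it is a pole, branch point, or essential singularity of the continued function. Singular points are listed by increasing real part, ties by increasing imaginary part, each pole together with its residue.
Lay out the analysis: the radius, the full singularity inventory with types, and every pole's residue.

Radius of convergence at 0: 8.
At -8: a pole of order 1; residue -15/8.

Denominator factor (z + 8): pole of order 1 at -8, modulus 8.
The radius of convergence is the smallest modulus among the singular points: 8.
At the order-1 pole -8 set g(z) = (z - (-8))*f(z) = -15/8.
Simple pole: residue = g(a) at a = -8, which is -15/8.


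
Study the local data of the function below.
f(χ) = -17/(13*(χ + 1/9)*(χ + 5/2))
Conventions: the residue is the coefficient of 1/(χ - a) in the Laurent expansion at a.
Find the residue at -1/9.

At the order-1 pole -1/9 set g(χ) = (χ - (-1/9))*f(χ) = -17/(13*(χ + 5/2)).
Simple pole: residue = g(a) at a = -1/9, which is -306/559.

The residue is -306/559.


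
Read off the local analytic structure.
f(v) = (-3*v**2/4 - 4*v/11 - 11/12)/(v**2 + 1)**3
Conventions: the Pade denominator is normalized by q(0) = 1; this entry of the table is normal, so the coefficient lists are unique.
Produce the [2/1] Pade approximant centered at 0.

The Pade approximant has numerator coefficients [-11/12, 3/22, 266/121]; denominator coefficients [1, -6/11].

Taylor coefficients needed (expand at 0): a_0 = -11/12, a_1 = -4/11, a_2 = 2, a_3 = 12/11.
Write the denominator as Q(v) = 1 + q1*v. Requiring Q*f - P = O(v^4) with deg P <= 2 kills the coefficients of v^3..v^3 in Q*f:
  v^3: a_3 + q1*a_2 = 0, i.e. 12/11 + (2)*q1 = 0.
Solving this linear system: q1 = -6/11.
The numerator is Q*f truncated at degree 2: P0 = a_0 = -11/12; P1 = a_1 + q1*a_0 = 3/22; P2 = a_2 + q1*a_1 = 266/121.


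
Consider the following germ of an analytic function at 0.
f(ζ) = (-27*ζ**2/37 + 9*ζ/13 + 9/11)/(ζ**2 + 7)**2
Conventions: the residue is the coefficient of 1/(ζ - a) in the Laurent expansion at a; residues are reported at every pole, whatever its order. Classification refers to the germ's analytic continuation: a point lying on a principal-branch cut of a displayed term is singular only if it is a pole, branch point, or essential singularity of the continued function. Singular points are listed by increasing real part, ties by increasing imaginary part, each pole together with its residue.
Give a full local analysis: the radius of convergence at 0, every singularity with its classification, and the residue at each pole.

Denominator factor (ζ**2 + 7)^2: discriminant -28, complex-conjugate roots (sqrt(7))*i and -(sqrt(7))*i; poles of order 2, moduli sqrt(7) and sqrt(7).
The radius of convergence is the smallest modulus among the singular points: sqrt(7).
The factor ζ**2 + 7 splits as (ζ - a)(ζ - a') with a = -(sqrt(7))*i, a' = (sqrt(7))*i. At the order-2 pole a set g(ζ) = (ζ - a)^2*f(ζ) = [-27*ζ**2/37 + 9*ζ/13 + 9/11] / (ζ - a')^2.
Order-2 pole: residue = g'(a); g'(-(sqrt(7))*i) = -((873/39886)*sqrt(7))*i, so the residue is -((873/39886)*sqrt(7))*i.
The factor ζ**2 + 7 splits as (ζ - a)(ζ - a') with a = (sqrt(7))*i, a' = -(sqrt(7))*i. At the order-2 pole a set g(ζ) = (ζ - a)^2*f(ζ) = [-27*ζ**2/37 + 9*ζ/13 + 9/11] / (ζ - a')^2.
Order-2 pole: residue = g'(a); g'((sqrt(7))*i) = ((873/39886)*sqrt(7))*i, so the residue is ((873/39886)*sqrt(7))*i.
List the singular points by increasing real part (a conjugate pair: the negative imaginary part first).

Radius of convergence at 0: sqrt(7).
At -(sqrt(7))*i: a pole of order 2; residue -((873/39886)*sqrt(7))*i.
At (sqrt(7))*i: a pole of order 2; residue ((873/39886)*sqrt(7))*i.


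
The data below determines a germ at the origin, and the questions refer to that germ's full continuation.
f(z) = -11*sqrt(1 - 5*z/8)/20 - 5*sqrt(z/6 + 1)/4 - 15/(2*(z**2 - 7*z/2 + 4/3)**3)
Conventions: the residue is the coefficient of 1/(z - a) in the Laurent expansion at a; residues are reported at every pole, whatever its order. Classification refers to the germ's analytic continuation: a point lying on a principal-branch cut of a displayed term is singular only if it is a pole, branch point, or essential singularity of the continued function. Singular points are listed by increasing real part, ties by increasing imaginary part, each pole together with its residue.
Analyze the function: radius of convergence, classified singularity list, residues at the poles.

Denominator factor (z**2 - 7*z/2 + 4/3)^3: discriminant 83/12, real irrational roots 7/4 + (1/12)*sqrt(249) and 7/4 - (1/12)*sqrt(249); poles of order 3, moduli 7/4 + (1/12)*sqrt(249) and 7/4 - (1/12)*sqrt(249).
Branch term (-11/20)*sqrt(1 - z/(8/5)): its argument vanishes at z = 8/5, a square-root branch point, modulus 8/5.
Branch term (-5/4)*sqrt(1 - z/(-6)): its argument vanishes at z = -6, a square-root branch point, modulus 6.
The radius of convergence is the smallest modulus among the singular points: 7/4 - (1/12)*sqrt(249).
The branch terms are analytic at 7/4 - (1/12)*sqrt(249) and contribute nothing to the residue; only the rational part matters.
The factor z**2 - 7*z/2 + 4/3 splits as (z - a)(z - a') with a = 7/4 - (1/12)*sqrt(249), a' = 7/4 + (1/12)*sqrt(249). At the order-3 pole a set g(z) = (z - a)^3*(rational part) = [-15/2] / (z - a')^3.
Order-3 pole: residue = g''(a)/2; g''(7/4 - (1/12)*sqrt(249)) = (25920/571787)*sqrt(249), so the residue is (12960/571787)*sqrt(249).
The branch terms are analytic at 7/4 + (1/12)*sqrt(249) and contribute nothing to the residue; only the rational part matters.
The factor z**2 - 7*z/2 + 4/3 splits as (z - a)(z - a') with a = 7/4 + (1/12)*sqrt(249), a' = 7/4 - (1/12)*sqrt(249). At the order-3 pole a set g(z) = (z - a)^3*(rational part) = [-15/2] / (z - a')^3.
Order-3 pole: residue = g''(a)/2; g''(7/4 + (1/12)*sqrt(249)) = -(25920/571787)*sqrt(249), so the residue is -(12960/571787)*sqrt(249).
List the singular points by increasing real part (a conjugate pair: the negative imaginary part first).

Radius of convergence at 0: 7/4 - (1/12)*sqrt(249).
At -6: an algebraic (square-root) branch point.
At 7/4 - (1/12)*sqrt(249): a pole of order 3; residue (12960/571787)*sqrt(249).
At 8/5: an algebraic (square-root) branch point.
At 7/4 + (1/12)*sqrt(249): a pole of order 3; residue -(12960/571787)*sqrt(249).


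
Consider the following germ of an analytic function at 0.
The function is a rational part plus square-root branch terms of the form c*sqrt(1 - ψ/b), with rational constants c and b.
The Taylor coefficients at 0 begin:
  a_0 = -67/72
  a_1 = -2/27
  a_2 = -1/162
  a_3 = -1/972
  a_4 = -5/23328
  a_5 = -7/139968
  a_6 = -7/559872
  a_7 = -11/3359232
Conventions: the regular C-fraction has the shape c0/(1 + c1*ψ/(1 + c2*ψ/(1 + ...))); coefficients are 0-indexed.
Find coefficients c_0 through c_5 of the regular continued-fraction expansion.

Taylor coefficients (read off): a_0 = -67/72, a_1 = -2/27, a_2 = -1/162, a_3 = -1/972, a_4 = -5/23328, a_5 = -7/139968.
c0 = a_0 = -67/72. Peel one level at a time: if S = 1 + c*ψ/S' with S'(0) = 1, then c is the ψ-coefficient of S and S' = c*ψ/(S - 1).
S_1 = c0/f = 1 + (-16/201)*ψ + (-4/13467)*ψ^2 + ...; c1 = -16/201.
S_2 = c1*ψ/(S_1 - 1) = 1 + (-1/268)*ψ + (-1/144)*ψ^2 + ...; c2 = -1/268.
S_3 = c2*ψ/(S_2 - 1) = 1 + (-67/36)*ψ + (4087/1296)*ψ^2 + ...; c3 = -67/36.
S_4 = c3*ψ/(S_3 - 1) = 1 + (61/36)*ψ + (-1/144)*ψ^2 + ...; c4 = 61/36.
S_5 = c4*ψ/(S_4 - 1) = 1 + (1/244)*ψ + ...; c5 = 1/244.

The regular C-fraction coefficients are [-67/72, -16/201, -1/268, -67/36, 61/36, 1/244].


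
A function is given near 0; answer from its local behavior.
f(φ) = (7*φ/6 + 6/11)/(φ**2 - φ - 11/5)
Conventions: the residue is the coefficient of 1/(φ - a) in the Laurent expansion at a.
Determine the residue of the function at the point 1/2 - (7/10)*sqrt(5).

The factor φ**2 - φ - 11/5 splits as (φ - a)(φ - a') with a = 1/2 - (7/10)*sqrt(5), a' = 1/2 + (7/10)*sqrt(5). At the order-1 pole a set g(φ) = (φ - a)*f(φ) = [7*φ/6 + 6/11] / (φ - a').
Simple pole: residue = g(a) at a = 1/2 - (7/10)*sqrt(5), which is 7/12 - (149/924)*sqrt(5).

The residue is 7/12 - (149/924)*sqrt(5).


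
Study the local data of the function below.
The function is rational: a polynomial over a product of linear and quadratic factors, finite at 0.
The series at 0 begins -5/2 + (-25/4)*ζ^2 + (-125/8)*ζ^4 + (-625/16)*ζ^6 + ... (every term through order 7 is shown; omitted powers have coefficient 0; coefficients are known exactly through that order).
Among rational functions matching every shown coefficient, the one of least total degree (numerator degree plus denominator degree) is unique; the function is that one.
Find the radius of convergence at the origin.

The radius of convergence is (1/5)*sqrt(10).

No rational of total degree below 2 reproduces all 8 coefficients; solving the [0/2] Pade equations on them gives f(ζ) = 1/(ζ**2 - 2/5), whose expansion matches every shown term.
Denominator factor (ζ**2 - 2/5): discriminant 8/5, real irrational roots (1/5)*sqrt(10) and -(1/5)*sqrt(10); poles of order 1, moduli (1/5)*sqrt(10) and (1/5)*sqrt(10).
The radius of convergence is the smallest modulus among the singular points: (1/5)*sqrt(10).


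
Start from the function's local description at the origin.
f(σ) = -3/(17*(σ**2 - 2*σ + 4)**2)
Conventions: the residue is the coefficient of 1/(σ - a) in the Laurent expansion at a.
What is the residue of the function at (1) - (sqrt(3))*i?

The factor σ**2 - 2*σ + 4 splits as (σ - a)(σ - a') with a = (1) - (sqrt(3))*i, a' = (1) + (sqrt(3))*i. At the order-2 pole a set g(σ) = (σ - a)^2*f(σ) = [-3/17] / (σ - a')^2.
Order-2 pole: residue = g'(a); g'((1) - (sqrt(3))*i) = -((1/204)*sqrt(3))*i, so the residue is -((1/204)*sqrt(3))*i.

The residue is -((1/204)*sqrt(3))*i.


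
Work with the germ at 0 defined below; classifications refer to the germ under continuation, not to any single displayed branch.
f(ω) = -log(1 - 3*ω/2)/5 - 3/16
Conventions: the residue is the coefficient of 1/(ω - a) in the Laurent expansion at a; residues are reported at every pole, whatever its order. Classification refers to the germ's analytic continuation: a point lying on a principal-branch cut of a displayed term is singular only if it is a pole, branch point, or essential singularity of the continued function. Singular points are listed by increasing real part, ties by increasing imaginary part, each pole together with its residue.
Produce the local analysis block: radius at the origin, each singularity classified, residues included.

Radius of convergence at 0: 2/3.
At 2/3: a logarithmic branch point.

Branch term (-1/5)*log(1 - ω/(2/3)): its argument vanishes at ω = 2/3, a logarithmic branch point, modulus 2/3.
The radius of convergence is the smallest modulus among the singular points: 2/3.


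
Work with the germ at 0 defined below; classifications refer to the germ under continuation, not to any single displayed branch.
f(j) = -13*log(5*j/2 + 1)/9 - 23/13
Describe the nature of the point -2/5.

The point is a logarithmic branch point.

The term (-13/9)*log(1 - j/(-2/5)) has argument 1 - -2/5/(-2/5) = 0 at -2/5: a logarithmic (infinitely-sheeted) branch point; the remaining terms are analytic or single-valued there.
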